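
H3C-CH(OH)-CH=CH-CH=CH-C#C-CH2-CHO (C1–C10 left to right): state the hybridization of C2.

sp³

C2 is sp3: 4 σ bonds, 4 electron-density regions.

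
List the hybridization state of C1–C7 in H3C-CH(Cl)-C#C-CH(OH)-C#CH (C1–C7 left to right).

C1 is sp3: 4 σ bonds, 4 electron-density regions.
C2: 4 σ bonds; 4 regions of electron density → sp3.
C3 has 2 σ bonds, plus two π bonds: steric number 2 → sp.
C4 has 2 σ bonds, plus two π bonds: steric number 2 → sp.
C5 carries 4 σ bonds, giving a steric number of 4, so it is sp3.
C6 is sp: 2 σ bonds, plus two π bonds, 2 electron-density regions.
C7: 2 σ bonds, plus two π bonds; 2 regions of electron density → sp.

C1 sp3, C2 sp3, C3 sp, C4 sp, C5 sp3, C6 sp, C7 sp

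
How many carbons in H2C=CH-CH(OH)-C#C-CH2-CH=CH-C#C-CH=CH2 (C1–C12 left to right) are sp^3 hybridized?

2

C1: sp2
C2: sp2
C3: sp3 ✓
C4: sp
C5: sp
C6: sp3 ✓
C7: sp2
C8: sp2
C9: sp
C10: sp
C11: sp2
C12: sp2
C3, C6 → 2 sp3 carbons.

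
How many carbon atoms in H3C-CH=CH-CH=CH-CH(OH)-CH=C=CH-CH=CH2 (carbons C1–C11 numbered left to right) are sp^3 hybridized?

2

C1: sp3 ✓
C2: sp2
C3: sp2
C4: sp2
C5: sp2
C6: sp3 ✓
C7: sp2
C8: sp
C9: sp2
C10: sp2
C11: sp2
C1, C6 → 2 sp3 carbons.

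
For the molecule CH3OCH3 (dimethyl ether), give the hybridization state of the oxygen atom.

Two σ bonds + two lone pairs = steric number 4 → sp3.

sp³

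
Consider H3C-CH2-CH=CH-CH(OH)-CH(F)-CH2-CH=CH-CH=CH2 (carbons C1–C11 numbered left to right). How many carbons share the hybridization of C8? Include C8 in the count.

C8 is sp2 (one π bond).
C1: sp3
C2: sp3
C3: sp2 ✓
C4: sp2 ✓
C5: sp3
C6: sp3
C7: sp3
C8: sp2 ✓
C9: sp2 ✓
C10: sp2 ✓
C11: sp2 ✓
6 carbons are sp2.

6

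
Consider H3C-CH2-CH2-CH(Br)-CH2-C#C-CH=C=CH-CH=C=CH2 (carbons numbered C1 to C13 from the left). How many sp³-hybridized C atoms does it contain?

5

C1: sp3 ✓
C2: sp3 ✓
C3: sp3 ✓
C4: sp3 ✓
C5: sp3 ✓
C6: sp
C7: sp
C8: sp2
C9: sp
C10: sp2
C11: sp2
C12: sp
C13: sp2
C1, C2, C3, C4, C5 → 5 sp3 carbons.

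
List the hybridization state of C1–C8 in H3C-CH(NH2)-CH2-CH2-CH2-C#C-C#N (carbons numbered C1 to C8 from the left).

C1 has 4 σ bonds: steric number 4 → sp3.
C2 carries 4 σ bonds, giving a steric number of 4, so it is sp3.
C3 has 4 σ bonds: steric number 4 → sp3.
C4: 4 σ bonds — 4 electron domains, sp3.
C5 has 4 σ bonds: steric number 4 → sp3.
C6 has 2 σ bonds, plus two π bonds: steric number 2 → sp.
C7 carries 2 σ bonds, plus two π bonds, giving a steric number of 2, so it is sp.
C8 — 2 σ bonds, plus two π bonds. Steric number 2, so sp.

C1 sp3, C2 sp3, C3 sp3, C4 sp3, C5 sp3, C6 sp, C7 sp, C8 sp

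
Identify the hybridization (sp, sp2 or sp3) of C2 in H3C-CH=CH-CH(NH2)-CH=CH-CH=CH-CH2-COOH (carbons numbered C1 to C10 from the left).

C2: 3 σ bonds, plus one π bond; 3 regions of electron density → sp2.

sp^2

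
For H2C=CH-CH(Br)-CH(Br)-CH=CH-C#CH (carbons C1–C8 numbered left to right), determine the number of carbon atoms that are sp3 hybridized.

C1: sp2
C2: sp2
C3: sp3 ✓
C4: sp3 ✓
C5: sp2
C6: sp2
C7: sp
C8: sp
C3, C4 → 2 sp3 carbons.

2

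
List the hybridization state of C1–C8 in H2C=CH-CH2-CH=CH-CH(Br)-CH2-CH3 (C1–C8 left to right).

C1 sp2, C2 sp2, C3 sp3, C4 sp2, C5 sp2, C6 sp3, C7 sp3, C8 sp3

C1: 3 σ bonds, plus one π bond; 3 regions of electron density → sp2.
C2: 3 σ bonds, plus one π bond; 3 regions of electron density → sp2.
C3 has 4 σ bonds: steric number 4 → sp3.
C4 carries 3 σ bonds, plus one π bond, giving a steric number of 3, so it is sp2.
C5 carries 3 σ bonds, plus one π bond, giving a steric number of 3, so it is sp2.
C6: 4 σ bonds; 4 regions of electron density → sp3.
C7 carries 4 σ bonds, giving a steric number of 4, so it is sp3.
C8 — 4 σ bonds. Steric number 4, so sp3.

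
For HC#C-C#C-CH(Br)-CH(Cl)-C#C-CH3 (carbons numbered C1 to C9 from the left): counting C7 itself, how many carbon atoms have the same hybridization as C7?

6

C7 is sp (two π bonds).
C1: sp ✓
C2: sp ✓
C3: sp ✓
C4: sp ✓
C5: sp3
C6: sp3
C7: sp ✓
C8: sp ✓
C9: sp3
6 carbons are sp.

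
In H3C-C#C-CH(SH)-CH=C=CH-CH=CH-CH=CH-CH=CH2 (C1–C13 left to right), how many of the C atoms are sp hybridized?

3

C1: sp3
C2: sp ✓
C3: sp ✓
C4: sp3
C5: sp2
C6: sp ✓
C7: sp2
C8: sp2
C9: sp2
C10: sp2
C11: sp2
C12: sp2
C13: sp2
C2, C3, C6 → 3 sp carbons.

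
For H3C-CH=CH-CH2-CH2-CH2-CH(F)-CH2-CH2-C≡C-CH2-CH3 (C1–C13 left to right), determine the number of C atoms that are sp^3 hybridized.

C1: sp3 ✓
C2: sp2
C3: sp2
C4: sp3 ✓
C5: sp3 ✓
C6: sp3 ✓
C7: sp3 ✓
C8: sp3 ✓
C9: sp3 ✓
C10: sp
C11: sp
C12: sp3 ✓
C13: sp3 ✓
C1, C4, C5, C6, C7, C8, C9, C12, C13 → 9 sp3 carbons.

9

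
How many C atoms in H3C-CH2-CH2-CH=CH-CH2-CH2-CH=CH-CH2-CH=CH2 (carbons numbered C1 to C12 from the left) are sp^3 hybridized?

C1: sp3 ✓
C2: sp3 ✓
C3: sp3 ✓
C4: sp2
C5: sp2
C6: sp3 ✓
C7: sp3 ✓
C8: sp2
C9: sp2
C10: sp3 ✓
C11: sp2
C12: sp2
C1, C2, C3, C6, C7, C10 → 6 sp3 carbons.

6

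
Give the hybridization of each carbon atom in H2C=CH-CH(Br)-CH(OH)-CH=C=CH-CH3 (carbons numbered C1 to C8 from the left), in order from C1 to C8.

C1: 3 σ bonds, plus one π bond; 3 regions of electron density → sp2.
C2: 3 σ bonds, plus one π bond; 3 regions of electron density → sp2.
C3 carries 4 σ bonds, giving a steric number of 4, so it is sp3.
C4 carries 4 σ bonds, giving a steric number of 4, so it is sp3.
C5: 3 σ bonds, plus one π bond; 3 regions of electron density → sp2.
C6 is sp: 2 σ bonds, plus two π bonds, 2 electron-density regions.
C7 has 3 σ bonds, plus one π bond: steric number 3 → sp2.
C8 is sp3: 4 σ bonds, 4 electron-density regions.

C1 sp2, C2 sp2, C3 sp3, C4 sp3, C5 sp2, C6 sp, C7 sp2, C8 sp3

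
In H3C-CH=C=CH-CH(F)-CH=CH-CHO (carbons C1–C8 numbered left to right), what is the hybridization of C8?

sp2

C8: 3 σ bonds, plus one π bond — 3 electron domains, sp2.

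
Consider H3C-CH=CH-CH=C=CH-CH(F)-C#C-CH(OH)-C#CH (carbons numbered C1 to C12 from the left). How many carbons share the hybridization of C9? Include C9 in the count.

C9 is sp (two π bonds).
C1: sp3
C2: sp2
C3: sp2
C4: sp2
C5: sp ✓
C6: sp2
C7: sp3
C8: sp ✓
C9: sp ✓
C10: sp3
C11: sp ✓
C12: sp ✓
5 carbons are sp.

5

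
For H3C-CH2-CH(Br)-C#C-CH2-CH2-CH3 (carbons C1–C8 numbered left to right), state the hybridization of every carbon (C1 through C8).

C1 has 4 σ bonds: steric number 4 → sp3.
C2: 4 σ bonds; 4 regions of electron density → sp3.
C3 is sp3: 4 σ bonds, 4 electron-density regions.
C4 (2 σ bonds, plus two π bonds) has steric number 2: sp.
C5 is sp: 2 σ bonds, plus two π bonds, 2 electron-density regions.
C6 (4 σ bonds) has steric number 4: sp3.
C7 has 4 σ bonds: steric number 4 → sp3.
C8: 4 σ bonds — 4 electron domains, sp3.

C1 sp3, C2 sp3, C3 sp3, C4 sp, C5 sp, C6 sp3, C7 sp3, C8 sp3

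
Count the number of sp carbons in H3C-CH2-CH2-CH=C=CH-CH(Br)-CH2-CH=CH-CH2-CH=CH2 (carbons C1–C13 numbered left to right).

C1: sp3
C2: sp3
C3: sp3
C4: sp2
C5: sp ✓
C6: sp2
C7: sp3
C8: sp3
C9: sp2
C10: sp2
C11: sp3
C12: sp2
C13: sp2
C5 → 1 sp carbon.

1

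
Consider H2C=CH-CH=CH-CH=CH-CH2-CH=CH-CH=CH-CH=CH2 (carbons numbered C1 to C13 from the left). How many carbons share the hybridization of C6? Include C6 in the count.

C6 is sp2 (one π bond).
C1: sp2 ✓
C2: sp2 ✓
C3: sp2 ✓
C4: sp2 ✓
C5: sp2 ✓
C6: sp2 ✓
C7: sp3
C8: sp2 ✓
C9: sp2 ✓
C10: sp2 ✓
C11: sp2 ✓
C12: sp2 ✓
C13: sp2 ✓
12 carbons are sp2.

12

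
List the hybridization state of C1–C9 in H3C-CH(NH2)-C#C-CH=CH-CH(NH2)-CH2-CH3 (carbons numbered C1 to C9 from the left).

C1 (4 σ bonds) has steric number 4: sp3.
C2: 4 σ bonds; 4 regions of electron density → sp3.
C3: 2 σ bonds, plus two π bonds; 2 regions of electron density → sp.
C4 (2 σ bonds, plus two π bonds) has steric number 2: sp.
C5 carries 3 σ bonds, plus one π bond, giving a steric number of 3, so it is sp2.
C6 carries 3 σ bonds, plus one π bond, giving a steric number of 3, so it is sp2.
C7 has 4 σ bonds: steric number 4 → sp3.
C8 has 4 σ bonds: steric number 4 → sp3.
C9: 4 σ bonds; 4 regions of electron density → sp3.

C1 sp3, C2 sp3, C3 sp, C4 sp, C5 sp2, C6 sp2, C7 sp3, C8 sp3, C9 sp3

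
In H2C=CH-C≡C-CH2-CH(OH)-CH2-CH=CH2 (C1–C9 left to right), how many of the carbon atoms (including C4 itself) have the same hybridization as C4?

C4 is sp (two π bonds).
C1: sp2
C2: sp2
C3: sp ✓
C4: sp ✓
C5: sp3
C6: sp3
C7: sp3
C8: sp2
C9: sp2
2 carbons are sp.

2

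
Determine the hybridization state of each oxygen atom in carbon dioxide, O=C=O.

One σ bond + two lone pairs = steric number 3 → sp2.

sp2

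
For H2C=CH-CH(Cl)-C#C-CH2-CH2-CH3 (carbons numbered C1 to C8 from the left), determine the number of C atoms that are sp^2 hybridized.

2

C1: sp2 ✓
C2: sp2 ✓
C3: sp3
C4: sp
C5: sp
C6: sp3
C7: sp3
C8: sp3
C1, C2 → 2 sp2 carbons.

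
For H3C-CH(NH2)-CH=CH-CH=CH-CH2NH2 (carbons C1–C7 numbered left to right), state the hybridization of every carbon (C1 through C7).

C1 sp3, C2 sp3, C3 sp2, C4 sp2, C5 sp2, C6 sp2, C7 sp3

C1 has 4 σ bonds: steric number 4 → sp3.
C2 is sp3: 4 σ bonds, 4 electron-density regions.
C3 — 3 σ bonds, plus one π bond. Steric number 3, so sp2.
C4: 3 σ bonds, plus one π bond — 3 electron domains, sp2.
C5: 3 σ bonds, plus one π bond — 3 electron domains, sp2.
C6: 3 σ bonds, plus one π bond — 3 electron domains, sp2.
C7 has 4 σ bonds: steric number 4 → sp3.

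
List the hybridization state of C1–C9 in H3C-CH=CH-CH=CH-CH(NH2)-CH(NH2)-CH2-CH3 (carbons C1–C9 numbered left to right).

C1 carries 4 σ bonds, giving a steric number of 4, so it is sp3.
C2 has 3 σ bonds, plus one π bond: steric number 3 → sp2.
C3 (3 σ bonds, plus one π bond) has steric number 3: sp2.
C4: 3 σ bonds, plus one π bond — 3 electron domains, sp2.
C5 has 3 σ bonds, plus one π bond: steric number 3 → sp2.
C6 is sp3: 4 σ bonds, 4 electron-density regions.
C7 is sp3: 4 σ bonds, 4 electron-density regions.
C8 is sp3: 4 σ bonds, 4 electron-density regions.
C9: 4 σ bonds; 4 regions of electron density → sp3.

C1 sp3, C2 sp2, C3 sp2, C4 sp2, C5 sp2, C6 sp3, C7 sp3, C8 sp3, C9 sp3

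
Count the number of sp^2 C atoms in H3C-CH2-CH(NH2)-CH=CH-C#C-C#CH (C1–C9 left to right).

2

C1: sp3
C2: sp3
C3: sp3
C4: sp2 ✓
C5: sp2 ✓
C6: sp
C7: sp
C8: sp
C9: sp
C4, C5 → 2 sp2 carbons.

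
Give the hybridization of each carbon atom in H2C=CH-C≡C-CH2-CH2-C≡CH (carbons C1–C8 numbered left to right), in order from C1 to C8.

C1 is sp2: 3 σ bonds, plus one π bond, 3 electron-density regions.
C2 has 3 σ bonds, plus one π bond: steric number 3 → sp2.
C3: 2 σ bonds, plus two π bonds; 2 regions of electron density → sp.
C4: 2 σ bonds, plus two π bonds; 2 regions of electron density → sp.
C5 — 4 σ bonds. Steric number 4, so sp3.
C6 carries 4 σ bonds, giving a steric number of 4, so it is sp3.
C7: 2 σ bonds, plus two π bonds — 2 electron domains, sp.
C8 (2 σ bonds, plus two π bonds) has steric number 2: sp.

C1 sp2, C2 sp2, C3 sp, C4 sp, C5 sp3, C6 sp3, C7 sp, C8 sp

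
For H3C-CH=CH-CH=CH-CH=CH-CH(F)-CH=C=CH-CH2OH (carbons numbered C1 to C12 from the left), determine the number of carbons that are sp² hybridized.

8

C1: sp3
C2: sp2 ✓
C3: sp2 ✓
C4: sp2 ✓
C5: sp2 ✓
C6: sp2 ✓
C7: sp2 ✓
C8: sp3
C9: sp2 ✓
C10: sp
C11: sp2 ✓
C12: sp3
C2, C3, C4, C5, C6, C7, C9, C11 → 8 sp2 carbons.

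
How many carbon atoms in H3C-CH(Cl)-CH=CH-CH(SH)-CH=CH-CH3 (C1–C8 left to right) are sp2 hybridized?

C1: sp3
C2: sp3
C3: sp2 ✓
C4: sp2 ✓
C5: sp3
C6: sp2 ✓
C7: sp2 ✓
C8: sp3
C3, C4, C6, C7 → 4 sp2 carbons.

4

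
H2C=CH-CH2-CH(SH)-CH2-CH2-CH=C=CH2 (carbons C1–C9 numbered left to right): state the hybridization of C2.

sp^2

C2 carries 3 σ bonds, plus one π bond, giving a steric number of 3, so it is sp2.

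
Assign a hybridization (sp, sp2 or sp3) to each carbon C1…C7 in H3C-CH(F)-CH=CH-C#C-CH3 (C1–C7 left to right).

C1 sp3, C2 sp3, C3 sp2, C4 sp2, C5 sp, C6 sp, C7 sp3

C1 is sp3: 4 σ bonds, 4 electron-density regions.
C2 is sp3: 4 σ bonds, 4 electron-density regions.
C3 is sp2: 3 σ bonds, plus one π bond, 3 electron-density regions.
C4 has 3 σ bonds, plus one π bond: steric number 3 → sp2.
C5 has 2 σ bonds, plus two π bonds: steric number 2 → sp.
C6 — 2 σ bonds, plus two π bonds. Steric number 2, so sp.
C7 — 4 σ bonds. Steric number 4, so sp3.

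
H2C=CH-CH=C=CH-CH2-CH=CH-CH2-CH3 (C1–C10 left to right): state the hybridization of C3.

C3 has 3 σ bonds, plus one π bond: steric number 3 → sp2.

sp^2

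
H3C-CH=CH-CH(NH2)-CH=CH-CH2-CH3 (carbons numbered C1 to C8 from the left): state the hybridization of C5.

C5: 3 σ bonds, plus one π bond — 3 electron domains, sp2.

sp²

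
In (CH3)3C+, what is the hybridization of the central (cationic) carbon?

Three σ bonds and an empty p orbital; no lone pair → steric number 3 → sp2 and planar.

sp2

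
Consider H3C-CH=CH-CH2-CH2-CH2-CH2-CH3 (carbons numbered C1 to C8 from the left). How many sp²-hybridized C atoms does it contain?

C1: sp3
C2: sp2 ✓
C3: sp2 ✓
C4: sp3
C5: sp3
C6: sp3
C7: sp3
C8: sp3
C2, C3 → 2 sp2 carbons.

2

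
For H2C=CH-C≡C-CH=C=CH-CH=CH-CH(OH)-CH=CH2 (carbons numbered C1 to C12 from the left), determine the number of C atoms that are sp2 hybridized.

8

C1: sp2 ✓
C2: sp2 ✓
C3: sp
C4: sp
C5: sp2 ✓
C6: sp
C7: sp2 ✓
C8: sp2 ✓
C9: sp2 ✓
C10: sp3
C11: sp2 ✓
C12: sp2 ✓
C1, C2, C5, C7, C8, C9, C11, C12 → 8 sp2 carbons.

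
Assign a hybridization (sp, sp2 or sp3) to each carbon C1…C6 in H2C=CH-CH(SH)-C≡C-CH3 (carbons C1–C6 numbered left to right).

C1 sp2, C2 sp2, C3 sp3, C4 sp, C5 sp, C6 sp3

C1: 3 σ bonds, plus one π bond — 3 electron domains, sp2.
C2 is sp2: 3 σ bonds, plus one π bond, 3 electron-density regions.
C3 is sp3: 4 σ bonds, 4 electron-density regions.
C4 — 2 σ bonds, plus two π bonds. Steric number 2, so sp.
C5 — 2 σ bonds, plus two π bonds. Steric number 2, so sp.
C6 — 4 σ bonds. Steric number 4, so sp3.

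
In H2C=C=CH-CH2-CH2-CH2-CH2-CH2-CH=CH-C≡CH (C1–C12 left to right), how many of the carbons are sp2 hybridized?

4

C1: sp2 ✓
C2: sp
C3: sp2 ✓
C4: sp3
C5: sp3
C6: sp3
C7: sp3
C8: sp3
C9: sp2 ✓
C10: sp2 ✓
C11: sp
C12: sp
C1, C3, C9, C10 → 4 sp2 carbons.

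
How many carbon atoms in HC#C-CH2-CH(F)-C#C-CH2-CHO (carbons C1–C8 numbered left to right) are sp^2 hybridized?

1

C1: sp
C2: sp
C3: sp3
C4: sp3
C5: sp
C6: sp
C7: sp3
C8: sp2 ✓
C8 → 1 sp2 carbon.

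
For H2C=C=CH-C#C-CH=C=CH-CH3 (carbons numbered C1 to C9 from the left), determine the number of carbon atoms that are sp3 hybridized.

C1: sp2
C2: sp
C3: sp2
C4: sp
C5: sp
C6: sp2
C7: sp
C8: sp2
C9: sp3 ✓
C9 → 1 sp3 carbon.

1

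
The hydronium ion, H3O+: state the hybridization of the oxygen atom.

sp^3

Three σ bonds + one lone pair = steric number 4 → sp3.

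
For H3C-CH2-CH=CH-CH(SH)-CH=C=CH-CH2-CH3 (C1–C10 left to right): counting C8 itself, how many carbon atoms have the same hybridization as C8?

4

C8 is sp2 (one π bond).
C1: sp3
C2: sp3
C3: sp2 ✓
C4: sp2 ✓
C5: sp3
C6: sp2 ✓
C7: sp
C8: sp2 ✓
C9: sp3
C10: sp3
4 carbons are sp2.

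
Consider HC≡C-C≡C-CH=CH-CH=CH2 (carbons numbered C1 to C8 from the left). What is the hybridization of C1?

C1: 2 σ bonds, plus two π bonds — 2 electron domains, sp.

sp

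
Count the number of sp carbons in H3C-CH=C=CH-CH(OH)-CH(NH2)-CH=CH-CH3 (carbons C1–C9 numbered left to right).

1

C1: sp3
C2: sp2
C3: sp ✓
C4: sp2
C5: sp3
C6: sp3
C7: sp2
C8: sp2
C9: sp3
C3 → 1 sp carbon.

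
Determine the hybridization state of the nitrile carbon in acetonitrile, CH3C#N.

sp

The nitrile carbon: 2 σ bonds, plus two π bonds; 2 regions of electron density → sp.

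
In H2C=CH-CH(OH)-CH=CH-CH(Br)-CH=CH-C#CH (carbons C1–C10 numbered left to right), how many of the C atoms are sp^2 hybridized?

6

C1: sp2 ✓
C2: sp2 ✓
C3: sp3
C4: sp2 ✓
C5: sp2 ✓
C6: sp3
C7: sp2 ✓
C8: sp2 ✓
C9: sp
C10: sp
C1, C2, C4, C5, C7, C8 → 6 sp2 carbons.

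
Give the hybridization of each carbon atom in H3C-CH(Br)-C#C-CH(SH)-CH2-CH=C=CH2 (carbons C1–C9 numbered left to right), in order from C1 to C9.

C1 sp3, C2 sp3, C3 sp, C4 sp, C5 sp3, C6 sp3, C7 sp2, C8 sp, C9 sp2

C1 (4 σ bonds) has steric number 4: sp3.
C2 is sp3: 4 σ bonds, 4 electron-density regions.
C3 is sp: 2 σ bonds, plus two π bonds, 2 electron-density regions.
C4 (2 σ bonds, plus two π bonds) has steric number 2: sp.
C5: 4 σ bonds — 4 electron domains, sp3.
C6 — 4 σ bonds. Steric number 4, so sp3.
C7 (3 σ bonds, plus one π bond) has steric number 3: sp2.
C8 (2 σ bonds, plus two π bonds) has steric number 2: sp.
C9 — 3 σ bonds, plus one π bond. Steric number 3, so sp2.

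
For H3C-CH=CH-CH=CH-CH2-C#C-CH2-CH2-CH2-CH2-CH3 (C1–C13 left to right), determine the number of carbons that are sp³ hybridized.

C1: sp3 ✓
C2: sp2
C3: sp2
C4: sp2
C5: sp2
C6: sp3 ✓
C7: sp
C8: sp
C9: sp3 ✓
C10: sp3 ✓
C11: sp3 ✓
C12: sp3 ✓
C13: sp3 ✓
C1, C6, C9, C10, C11, C12, C13 → 7 sp3 carbons.

7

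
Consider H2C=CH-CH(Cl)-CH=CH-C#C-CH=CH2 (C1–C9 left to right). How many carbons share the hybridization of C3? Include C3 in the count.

1

C3 is sp3 (only σ bonds).
C1: sp2
C2: sp2
C3: sp3 ✓
C4: sp2
C5: sp2
C6: sp
C7: sp
C8: sp2
C9: sp2
1 carbon is sp3.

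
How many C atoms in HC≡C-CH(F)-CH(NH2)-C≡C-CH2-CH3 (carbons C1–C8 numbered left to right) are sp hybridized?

4

C1: sp ✓
C2: sp ✓
C3: sp3
C4: sp3
C5: sp ✓
C6: sp ✓
C7: sp3
C8: sp3
C1, C2, C5, C6 → 4 sp carbons.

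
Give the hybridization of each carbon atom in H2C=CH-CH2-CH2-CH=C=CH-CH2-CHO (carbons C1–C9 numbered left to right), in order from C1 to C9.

C1 is sp2: 3 σ bonds, plus one π bond, 3 electron-density regions.
C2: 3 σ bonds, plus one π bond; 3 regions of electron density → sp2.
C3 (4 σ bonds) has steric number 4: sp3.
C4 carries 4 σ bonds, giving a steric number of 4, so it is sp3.
C5: 3 σ bonds, plus one π bond; 3 regions of electron density → sp2.
C6: 2 σ bonds, plus two π bonds; 2 regions of electron density → sp.
C7 has 3 σ bonds, plus one π bond: steric number 3 → sp2.
C8 — 4 σ bonds. Steric number 4, so sp3.
C9: 3 σ bonds, plus one π bond — 3 electron domains, sp2.

C1 sp2, C2 sp2, C3 sp3, C4 sp3, C5 sp2, C6 sp, C7 sp2, C8 sp3, C9 sp2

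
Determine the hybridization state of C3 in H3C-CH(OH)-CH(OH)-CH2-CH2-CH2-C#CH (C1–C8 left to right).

sp3

C3: 4 σ bonds — 4 electron domains, sp3.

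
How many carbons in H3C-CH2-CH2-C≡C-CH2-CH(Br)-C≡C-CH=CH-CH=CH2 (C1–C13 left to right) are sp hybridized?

4

C1: sp3
C2: sp3
C3: sp3
C4: sp ✓
C5: sp ✓
C6: sp3
C7: sp3
C8: sp ✓
C9: sp ✓
C10: sp2
C11: sp2
C12: sp2
C13: sp2
C4, C5, C8, C9 → 4 sp carbons.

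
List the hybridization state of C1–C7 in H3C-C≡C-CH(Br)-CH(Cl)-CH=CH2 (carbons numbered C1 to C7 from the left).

C1 sp3, C2 sp, C3 sp, C4 sp3, C5 sp3, C6 sp2, C7 sp2

C1: 4 σ bonds; 4 regions of electron density → sp3.
C2 is sp: 2 σ bonds, plus two π bonds, 2 electron-density regions.
C3 carries 2 σ bonds, plus two π bonds, giving a steric number of 2, so it is sp.
C4: 4 σ bonds — 4 electron domains, sp3.
C5 is sp3: 4 σ bonds, 4 electron-density regions.
C6 — 3 σ bonds, plus one π bond. Steric number 3, so sp2.
C7 (3 σ bonds, plus one π bond) has steric number 3: sp2.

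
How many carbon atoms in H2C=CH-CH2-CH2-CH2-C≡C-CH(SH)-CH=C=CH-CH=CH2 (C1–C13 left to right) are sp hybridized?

3

C1: sp2
C2: sp2
C3: sp3
C4: sp3
C5: sp3
C6: sp ✓
C7: sp ✓
C8: sp3
C9: sp2
C10: sp ✓
C11: sp2
C12: sp2
C13: sp2
C6, C7, C10 → 3 sp carbons.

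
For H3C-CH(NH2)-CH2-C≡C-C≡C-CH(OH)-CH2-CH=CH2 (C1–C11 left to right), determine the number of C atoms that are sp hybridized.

C1: sp3
C2: sp3
C3: sp3
C4: sp ✓
C5: sp ✓
C6: sp ✓
C7: sp ✓
C8: sp3
C9: sp3
C10: sp2
C11: sp2
C4, C5, C6, C7 → 4 sp carbons.

4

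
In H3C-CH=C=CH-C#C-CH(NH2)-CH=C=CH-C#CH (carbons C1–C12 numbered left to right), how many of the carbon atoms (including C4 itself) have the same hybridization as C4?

4

C4 is sp2 (one π bond).
C1: sp3
C2: sp2 ✓
C3: sp
C4: sp2 ✓
C5: sp
C6: sp
C7: sp3
C8: sp2 ✓
C9: sp
C10: sp2 ✓
C11: sp
C12: sp
4 carbons are sp2.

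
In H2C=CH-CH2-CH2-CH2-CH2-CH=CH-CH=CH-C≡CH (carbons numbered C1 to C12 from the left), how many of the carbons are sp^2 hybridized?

C1: sp2 ✓
C2: sp2 ✓
C3: sp3
C4: sp3
C5: sp3
C6: sp3
C7: sp2 ✓
C8: sp2 ✓
C9: sp2 ✓
C10: sp2 ✓
C11: sp
C12: sp
C1, C2, C7, C8, C9, C10 → 6 sp2 carbons.

6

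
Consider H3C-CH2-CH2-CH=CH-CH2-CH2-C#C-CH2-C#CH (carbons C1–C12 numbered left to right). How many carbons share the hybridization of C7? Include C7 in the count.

6

C7 is sp3 (only σ bonds).
C1: sp3 ✓
C2: sp3 ✓
C3: sp3 ✓
C4: sp2
C5: sp2
C6: sp3 ✓
C7: sp3 ✓
C8: sp
C9: sp
C10: sp3 ✓
C11: sp
C12: sp
6 carbons are sp3.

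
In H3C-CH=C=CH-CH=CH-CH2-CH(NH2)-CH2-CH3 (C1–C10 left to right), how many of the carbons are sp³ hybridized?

C1: sp3 ✓
C2: sp2
C3: sp
C4: sp2
C5: sp2
C6: sp2
C7: sp3 ✓
C8: sp3 ✓
C9: sp3 ✓
C10: sp3 ✓
C1, C7, C8, C9, C10 → 5 sp3 carbons.

5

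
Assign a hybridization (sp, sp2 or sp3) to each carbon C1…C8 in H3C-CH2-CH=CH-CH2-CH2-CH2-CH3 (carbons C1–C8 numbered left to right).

C1 sp3, C2 sp3, C3 sp2, C4 sp2, C5 sp3, C6 sp3, C7 sp3, C8 sp3

C1: 4 σ bonds; 4 regions of electron density → sp3.
C2: 4 σ bonds; 4 regions of electron density → sp3.
C3 — 3 σ bonds, plus one π bond. Steric number 3, so sp2.
C4: 3 σ bonds, plus one π bond — 3 electron domains, sp2.
C5 carries 4 σ bonds, giving a steric number of 4, so it is sp3.
C6: 4 σ bonds; 4 regions of electron density → sp3.
C7 has 4 σ bonds: steric number 4 → sp3.
C8 carries 4 σ bonds, giving a steric number of 4, so it is sp3.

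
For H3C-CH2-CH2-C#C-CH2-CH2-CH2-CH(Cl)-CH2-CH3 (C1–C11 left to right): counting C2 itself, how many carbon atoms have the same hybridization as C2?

9

C2 is sp3 (only σ bonds).
C1: sp3 ✓
C2: sp3 ✓
C3: sp3 ✓
C4: sp
C5: sp
C6: sp3 ✓
C7: sp3 ✓
C8: sp3 ✓
C9: sp3 ✓
C10: sp3 ✓
C11: sp3 ✓
9 carbons are sp3.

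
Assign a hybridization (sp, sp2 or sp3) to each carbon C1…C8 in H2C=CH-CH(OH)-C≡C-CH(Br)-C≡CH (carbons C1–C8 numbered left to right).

C1 has 3 σ bonds, plus one π bond: steric number 3 → sp2.
C2 — 3 σ bonds, plus one π bond. Steric number 3, so sp2.
C3 has 4 σ bonds: steric number 4 → sp3.
C4 — 2 σ bonds, plus two π bonds. Steric number 2, so sp.
C5 (2 σ bonds, plus two π bonds) has steric number 2: sp.
C6 — 4 σ bonds. Steric number 4, so sp3.
C7 is sp: 2 σ bonds, plus two π bonds, 2 electron-density regions.
C8 has 2 σ bonds, plus two π bonds: steric number 2 → sp.

C1 sp2, C2 sp2, C3 sp3, C4 sp, C5 sp, C6 sp3, C7 sp, C8 sp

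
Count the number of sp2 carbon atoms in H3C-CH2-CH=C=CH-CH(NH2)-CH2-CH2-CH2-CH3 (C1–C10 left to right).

C1: sp3
C2: sp3
C3: sp2 ✓
C4: sp
C5: sp2 ✓
C6: sp3
C7: sp3
C8: sp3
C9: sp3
C10: sp3
C3, C5 → 2 sp2 carbons.

2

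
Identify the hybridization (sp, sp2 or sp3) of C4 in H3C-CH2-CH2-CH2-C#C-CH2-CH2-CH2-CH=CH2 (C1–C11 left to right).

sp^3

C4 (4 σ bonds) has steric number 4: sp3.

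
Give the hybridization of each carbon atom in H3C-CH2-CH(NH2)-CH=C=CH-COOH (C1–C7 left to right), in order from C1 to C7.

C1 sp3, C2 sp3, C3 sp3, C4 sp2, C5 sp, C6 sp2, C7 sp2

C1: 4 σ bonds — 4 electron domains, sp3.
C2 is sp3: 4 σ bonds, 4 electron-density regions.
C3 has 4 σ bonds: steric number 4 → sp3.
C4 — 3 σ bonds, plus one π bond. Steric number 3, so sp2.
C5: 2 σ bonds, plus two π bonds — 2 electron domains, sp.
C6 (3 σ bonds, plus one π bond) has steric number 3: sp2.
C7: 3 σ bonds, plus one π bond; 3 regions of electron density → sp2.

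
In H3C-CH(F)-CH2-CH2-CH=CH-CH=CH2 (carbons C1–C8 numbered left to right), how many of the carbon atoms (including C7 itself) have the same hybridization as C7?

4

C7 is sp2 (one π bond).
C1: sp3
C2: sp3
C3: sp3
C4: sp3
C5: sp2 ✓
C6: sp2 ✓
C7: sp2 ✓
C8: sp2 ✓
4 carbons are sp2.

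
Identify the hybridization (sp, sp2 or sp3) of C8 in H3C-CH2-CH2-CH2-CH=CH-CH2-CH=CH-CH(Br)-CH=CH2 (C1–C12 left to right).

sp²

C8: 3 σ bonds, plus one π bond; 3 regions of electron density → sp2.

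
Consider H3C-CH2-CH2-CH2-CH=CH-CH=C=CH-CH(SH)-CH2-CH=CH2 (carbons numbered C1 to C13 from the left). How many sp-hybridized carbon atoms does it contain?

1

C1: sp3
C2: sp3
C3: sp3
C4: sp3
C5: sp2
C6: sp2
C7: sp2
C8: sp ✓
C9: sp2
C10: sp3
C11: sp3
C12: sp2
C13: sp2
C8 → 1 sp carbon.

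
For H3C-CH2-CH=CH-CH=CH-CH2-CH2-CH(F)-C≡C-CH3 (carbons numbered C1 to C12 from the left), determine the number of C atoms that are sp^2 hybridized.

4

C1: sp3
C2: sp3
C3: sp2 ✓
C4: sp2 ✓
C5: sp2 ✓
C6: sp2 ✓
C7: sp3
C8: sp3
C9: sp3
C10: sp
C11: sp
C12: sp3
C3, C4, C5, C6 → 4 sp2 carbons.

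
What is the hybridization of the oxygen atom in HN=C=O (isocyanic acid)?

The oxygen atom has 1 σ bond and 2 lone pairs, plus one π bond: steric number 3 → sp2.

sp2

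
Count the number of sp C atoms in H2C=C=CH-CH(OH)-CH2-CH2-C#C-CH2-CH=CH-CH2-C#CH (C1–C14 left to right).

C1: sp2
C2: sp ✓
C3: sp2
C4: sp3
C5: sp3
C6: sp3
C7: sp ✓
C8: sp ✓
C9: sp3
C10: sp2
C11: sp2
C12: sp3
C13: sp ✓
C14: sp ✓
C2, C7, C8, C13, C14 → 5 sp carbons.

5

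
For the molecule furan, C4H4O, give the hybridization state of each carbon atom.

sp2

Each carbon atom: 3 σ bonds, plus one π bond; 3 regions of electron density → sp2.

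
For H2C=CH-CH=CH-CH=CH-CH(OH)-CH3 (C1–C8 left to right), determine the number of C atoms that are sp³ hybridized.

2

C1: sp2
C2: sp2
C3: sp2
C4: sp2
C5: sp2
C6: sp2
C7: sp3 ✓
C8: sp3 ✓
C7, C8 → 2 sp3 carbons.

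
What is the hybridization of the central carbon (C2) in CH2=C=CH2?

Two σ bonds and two π bonds (one to each neighbour) → sp.

sp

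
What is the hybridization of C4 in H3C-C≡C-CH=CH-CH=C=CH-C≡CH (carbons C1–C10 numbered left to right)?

sp²

C4 has 3 σ bonds, plus one π bond: steric number 3 → sp2.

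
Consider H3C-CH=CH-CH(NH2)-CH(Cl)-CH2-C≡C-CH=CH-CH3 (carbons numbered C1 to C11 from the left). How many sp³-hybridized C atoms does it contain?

C1: sp3 ✓
C2: sp2
C3: sp2
C4: sp3 ✓
C5: sp3 ✓
C6: sp3 ✓
C7: sp
C8: sp
C9: sp2
C10: sp2
C11: sp3 ✓
C1, C4, C5, C6, C11 → 5 sp3 carbons.

5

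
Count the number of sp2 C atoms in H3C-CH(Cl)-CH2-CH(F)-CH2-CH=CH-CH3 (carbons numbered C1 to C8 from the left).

C1: sp3
C2: sp3
C3: sp3
C4: sp3
C5: sp3
C6: sp2 ✓
C7: sp2 ✓
C8: sp3
C6, C7 → 2 sp2 carbons.

2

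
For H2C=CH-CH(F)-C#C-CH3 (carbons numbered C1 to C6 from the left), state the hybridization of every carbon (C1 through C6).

C1 carries 3 σ bonds, plus one π bond, giving a steric number of 3, so it is sp2.
C2 (3 σ bonds, plus one π bond) has steric number 3: sp2.
C3 — 4 σ bonds. Steric number 4, so sp3.
C4 has 2 σ bonds, plus two π bonds: steric number 2 → sp.
C5 — 2 σ bonds, plus two π bonds. Steric number 2, so sp.
C6 — 4 σ bonds. Steric number 4, so sp3.

C1 sp2, C2 sp2, C3 sp3, C4 sp, C5 sp, C6 sp3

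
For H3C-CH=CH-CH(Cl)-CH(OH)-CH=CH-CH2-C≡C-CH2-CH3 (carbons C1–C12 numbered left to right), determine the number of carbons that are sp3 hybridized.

6

C1: sp3 ✓
C2: sp2
C3: sp2
C4: sp3 ✓
C5: sp3 ✓
C6: sp2
C7: sp2
C8: sp3 ✓
C9: sp
C10: sp
C11: sp3 ✓
C12: sp3 ✓
C1, C4, C5, C8, C11, C12 → 6 sp3 carbons.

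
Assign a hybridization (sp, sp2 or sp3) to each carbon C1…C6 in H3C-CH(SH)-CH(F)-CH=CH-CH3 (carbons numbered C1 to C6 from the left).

C1: 4 σ bonds — 4 electron domains, sp3.
C2 carries 4 σ bonds, giving a steric number of 4, so it is sp3.
C3 has 4 σ bonds: steric number 4 → sp3.
C4 is sp2: 3 σ bonds, plus one π bond, 3 electron-density regions.
C5: 3 σ bonds, plus one π bond; 3 regions of electron density → sp2.
C6: 4 σ bonds; 4 regions of electron density → sp3.

C1 sp3, C2 sp3, C3 sp3, C4 sp2, C5 sp2, C6 sp3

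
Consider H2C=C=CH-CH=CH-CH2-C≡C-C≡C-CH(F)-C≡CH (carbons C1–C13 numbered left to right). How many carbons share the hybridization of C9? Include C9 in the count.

7

C9 is sp (two π bonds).
C1: sp2
C2: sp ✓
C3: sp2
C4: sp2
C5: sp2
C6: sp3
C7: sp ✓
C8: sp ✓
C9: sp ✓
C10: sp ✓
C11: sp3
C12: sp ✓
C13: sp ✓
7 carbons are sp.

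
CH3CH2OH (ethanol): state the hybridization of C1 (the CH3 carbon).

sp³

C1 (the CH3 carbon) has 4 σ bonds: steric number 4 → sp3.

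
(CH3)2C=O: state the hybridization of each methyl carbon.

sp^3

Each methyl carbon carries 4 σ bonds, giving a steric number of 4, so it is sp3.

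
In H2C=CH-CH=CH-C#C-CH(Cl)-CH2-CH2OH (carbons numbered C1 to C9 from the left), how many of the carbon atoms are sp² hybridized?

C1: sp2 ✓
C2: sp2 ✓
C3: sp2 ✓
C4: sp2 ✓
C5: sp
C6: sp
C7: sp3
C8: sp3
C9: sp3
C1, C2, C3, C4 → 4 sp2 carbons.

4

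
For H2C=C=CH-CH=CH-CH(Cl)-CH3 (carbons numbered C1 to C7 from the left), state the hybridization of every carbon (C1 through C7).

C1: 3 σ bonds, plus one π bond; 3 regions of electron density → sp2.
C2: 2 σ bonds, plus two π bonds; 2 regions of electron density → sp.
C3: 3 σ bonds, plus one π bond — 3 electron domains, sp2.
C4: 3 σ bonds, plus one π bond — 3 electron domains, sp2.
C5 — 3 σ bonds, plus one π bond. Steric number 3, so sp2.
C6: 4 σ bonds — 4 electron domains, sp3.
C7 is sp3: 4 σ bonds, 4 electron-density regions.

C1 sp2, C2 sp, C3 sp2, C4 sp2, C5 sp2, C6 sp3, C7 sp3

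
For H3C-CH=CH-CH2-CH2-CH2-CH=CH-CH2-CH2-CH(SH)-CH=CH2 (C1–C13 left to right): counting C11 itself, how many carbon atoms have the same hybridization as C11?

7

C11 is sp3 (only σ bonds).
C1: sp3 ✓
C2: sp2
C3: sp2
C4: sp3 ✓
C5: sp3 ✓
C6: sp3 ✓
C7: sp2
C8: sp2
C9: sp3 ✓
C10: sp3 ✓
C11: sp3 ✓
C12: sp2
C13: sp2
7 carbons are sp3.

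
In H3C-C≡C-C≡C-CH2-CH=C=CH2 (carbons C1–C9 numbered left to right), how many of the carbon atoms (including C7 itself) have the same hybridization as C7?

2

C7 is sp2 (one π bond).
C1: sp3
C2: sp
C3: sp
C4: sp
C5: sp
C6: sp3
C7: sp2 ✓
C8: sp
C9: sp2 ✓
2 carbons are sp2.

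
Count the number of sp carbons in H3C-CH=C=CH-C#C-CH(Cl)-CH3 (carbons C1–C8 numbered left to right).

3

C1: sp3
C2: sp2
C3: sp ✓
C4: sp2
C5: sp ✓
C6: sp ✓
C7: sp3
C8: sp3
C3, C5, C6 → 3 sp carbons.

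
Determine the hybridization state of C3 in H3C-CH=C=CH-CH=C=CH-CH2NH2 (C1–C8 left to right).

C3: 2 σ bonds, plus two π bonds; 2 regions of electron density → sp.

sp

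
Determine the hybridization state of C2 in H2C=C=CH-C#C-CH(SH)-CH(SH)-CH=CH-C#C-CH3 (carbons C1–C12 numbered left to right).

sp

C2: 2 σ bonds, plus two π bonds — 2 electron domains, sp.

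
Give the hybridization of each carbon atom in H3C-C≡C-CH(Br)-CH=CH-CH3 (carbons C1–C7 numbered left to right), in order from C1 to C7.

C1 — 4 σ bonds. Steric number 4, so sp3.
C2 (2 σ bonds, plus two π bonds) has steric number 2: sp.
C3 has 2 σ bonds, plus two π bonds: steric number 2 → sp.
C4 — 4 σ bonds. Steric number 4, so sp3.
C5 carries 3 σ bonds, plus one π bond, giving a steric number of 3, so it is sp2.
C6 is sp2: 3 σ bonds, plus one π bond, 3 electron-density regions.
C7: 4 σ bonds; 4 regions of electron density → sp3.

C1 sp3, C2 sp, C3 sp, C4 sp3, C5 sp2, C6 sp2, C7 sp3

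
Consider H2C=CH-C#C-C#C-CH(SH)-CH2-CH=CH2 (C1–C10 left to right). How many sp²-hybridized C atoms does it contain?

4

C1: sp2 ✓
C2: sp2 ✓
C3: sp
C4: sp
C5: sp
C6: sp
C7: sp3
C8: sp3
C9: sp2 ✓
C10: sp2 ✓
C1, C2, C9, C10 → 4 sp2 carbons.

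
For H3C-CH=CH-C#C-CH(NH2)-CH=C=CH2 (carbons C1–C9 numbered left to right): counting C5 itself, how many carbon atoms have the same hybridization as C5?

C5 is sp (two π bonds).
C1: sp3
C2: sp2
C3: sp2
C4: sp ✓
C5: sp ✓
C6: sp3
C7: sp2
C8: sp ✓
C9: sp2
3 carbons are sp.

3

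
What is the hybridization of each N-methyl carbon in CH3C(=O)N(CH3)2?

sp³

Each N-methyl carbon is sp3: 4 σ bonds, 4 electron-density regions.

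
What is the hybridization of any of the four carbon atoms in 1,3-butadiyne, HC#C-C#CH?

Every carbon is part of a C≡C triple bond: two σ regions → sp.

sp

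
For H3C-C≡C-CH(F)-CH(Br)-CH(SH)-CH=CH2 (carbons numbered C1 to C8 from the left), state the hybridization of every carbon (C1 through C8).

C1 sp3, C2 sp, C3 sp, C4 sp3, C5 sp3, C6 sp3, C7 sp2, C8 sp2

C1 (4 σ bonds) has steric number 4: sp3.
C2 (2 σ bonds, plus two π bonds) has steric number 2: sp.
C3 carries 2 σ bonds, plus two π bonds, giving a steric number of 2, so it is sp.
C4: 4 σ bonds; 4 regions of electron density → sp3.
C5: 4 σ bonds; 4 regions of electron density → sp3.
C6: 4 σ bonds; 4 regions of electron density → sp3.
C7: 3 σ bonds, plus one π bond; 3 regions of electron density → sp2.
C8 is sp2: 3 σ bonds, plus one π bond, 3 electron-density regions.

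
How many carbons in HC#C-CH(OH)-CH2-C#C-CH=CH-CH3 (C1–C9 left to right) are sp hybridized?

C1: sp ✓
C2: sp ✓
C3: sp3
C4: sp3
C5: sp ✓
C6: sp ✓
C7: sp2
C8: sp2
C9: sp3
C1, C2, C5, C6 → 4 sp carbons.

4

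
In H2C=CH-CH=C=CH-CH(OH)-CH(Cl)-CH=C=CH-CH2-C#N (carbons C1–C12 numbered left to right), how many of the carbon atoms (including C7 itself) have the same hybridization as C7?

C7 is sp3 (only σ bonds).
C1: sp2
C2: sp2
C3: sp2
C4: sp
C5: sp2
C6: sp3 ✓
C7: sp3 ✓
C8: sp2
C9: sp
C10: sp2
C11: sp3 ✓
C12: sp
3 carbons are sp3.

3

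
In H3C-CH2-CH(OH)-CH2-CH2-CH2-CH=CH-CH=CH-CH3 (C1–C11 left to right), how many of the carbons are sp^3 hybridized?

7

C1: sp3 ✓
C2: sp3 ✓
C3: sp3 ✓
C4: sp3 ✓
C5: sp3 ✓
C6: sp3 ✓
C7: sp2
C8: sp2
C9: sp2
C10: sp2
C11: sp3 ✓
C1, C2, C3, C4, C5, C6, C11 → 7 sp3 carbons.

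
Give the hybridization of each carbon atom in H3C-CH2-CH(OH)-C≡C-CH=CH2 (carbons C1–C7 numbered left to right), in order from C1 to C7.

C1 sp3, C2 sp3, C3 sp3, C4 sp, C5 sp, C6 sp2, C7 sp2

C1 — 4 σ bonds. Steric number 4, so sp3.
C2 — 4 σ bonds. Steric number 4, so sp3.
C3: 4 σ bonds — 4 electron domains, sp3.
C4 — 2 σ bonds, plus two π bonds. Steric number 2, so sp.
C5 has 2 σ bonds, plus two π bonds: steric number 2 → sp.
C6 — 3 σ bonds, plus one π bond. Steric number 3, so sp2.
C7 has 3 σ bonds, plus one π bond: steric number 3 → sp2.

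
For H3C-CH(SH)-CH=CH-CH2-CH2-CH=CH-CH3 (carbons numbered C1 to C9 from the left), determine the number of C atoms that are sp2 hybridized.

4

C1: sp3
C2: sp3
C3: sp2 ✓
C4: sp2 ✓
C5: sp3
C6: sp3
C7: sp2 ✓
C8: sp2 ✓
C9: sp3
C3, C4, C7, C8 → 4 sp2 carbons.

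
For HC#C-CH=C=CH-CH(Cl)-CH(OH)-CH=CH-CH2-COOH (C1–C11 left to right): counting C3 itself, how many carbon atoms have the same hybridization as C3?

5

C3 is sp2 (one π bond).
C1: sp
C2: sp
C3: sp2 ✓
C4: sp
C5: sp2 ✓
C6: sp3
C7: sp3
C8: sp2 ✓
C9: sp2 ✓
C10: sp3
C11: sp2 ✓
5 carbons are sp2.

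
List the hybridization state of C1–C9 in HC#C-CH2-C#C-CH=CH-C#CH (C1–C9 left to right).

C1 is sp: 2 σ bonds, plus two π bonds, 2 electron-density regions.
C2 (2 σ bonds, plus two π bonds) has steric number 2: sp.
C3 carries 4 σ bonds, giving a steric number of 4, so it is sp3.
C4 carries 2 σ bonds, plus two π bonds, giving a steric number of 2, so it is sp.
C5 carries 2 σ bonds, plus two π bonds, giving a steric number of 2, so it is sp.
C6: 3 σ bonds, plus one π bond — 3 electron domains, sp2.
C7 (3 σ bonds, plus one π bond) has steric number 3: sp2.
C8: 2 σ bonds, plus two π bonds; 2 regions of electron density → sp.
C9 has 2 σ bonds, plus two π bonds: steric number 2 → sp.

C1 sp, C2 sp, C3 sp3, C4 sp, C5 sp, C6 sp2, C7 sp2, C8 sp, C9 sp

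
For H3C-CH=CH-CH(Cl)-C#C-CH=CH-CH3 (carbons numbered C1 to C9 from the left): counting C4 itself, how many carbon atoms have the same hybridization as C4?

C4 is sp3 (only σ bonds).
C1: sp3 ✓
C2: sp2
C3: sp2
C4: sp3 ✓
C5: sp
C6: sp
C7: sp2
C8: sp2
C9: sp3 ✓
3 carbons are sp3.

3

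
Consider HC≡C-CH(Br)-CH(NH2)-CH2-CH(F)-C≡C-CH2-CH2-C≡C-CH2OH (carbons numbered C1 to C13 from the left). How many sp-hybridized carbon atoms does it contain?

C1: sp ✓
C2: sp ✓
C3: sp3
C4: sp3
C5: sp3
C6: sp3
C7: sp ✓
C8: sp ✓
C9: sp3
C10: sp3
C11: sp ✓
C12: sp ✓
C13: sp3
C1, C2, C7, C8, C11, C12 → 6 sp carbons.

6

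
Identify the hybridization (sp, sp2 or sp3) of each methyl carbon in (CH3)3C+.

sp^3

Each methyl carbon: 4 σ bonds; 4 regions of electron density → sp3.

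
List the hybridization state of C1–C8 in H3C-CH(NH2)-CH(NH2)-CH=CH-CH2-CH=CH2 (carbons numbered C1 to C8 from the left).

C1 sp3, C2 sp3, C3 sp3, C4 sp2, C5 sp2, C6 sp3, C7 sp2, C8 sp2

C1 is sp3: 4 σ bonds, 4 electron-density regions.
C2 — 4 σ bonds. Steric number 4, so sp3.
C3 carries 4 σ bonds, giving a steric number of 4, so it is sp3.
C4 carries 3 σ bonds, plus one π bond, giving a steric number of 3, so it is sp2.
C5 carries 3 σ bonds, plus one π bond, giving a steric number of 3, so it is sp2.
C6 has 4 σ bonds: steric number 4 → sp3.
C7 is sp2: 3 σ bonds, plus one π bond, 3 electron-density regions.
C8 is sp2: 3 σ bonds, plus one π bond, 3 electron-density regions.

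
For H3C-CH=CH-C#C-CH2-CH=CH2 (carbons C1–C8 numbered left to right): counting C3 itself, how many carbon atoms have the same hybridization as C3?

4

C3 is sp2 (one π bond).
C1: sp3
C2: sp2 ✓
C3: sp2 ✓
C4: sp
C5: sp
C6: sp3
C7: sp2 ✓
C8: sp2 ✓
4 carbons are sp2.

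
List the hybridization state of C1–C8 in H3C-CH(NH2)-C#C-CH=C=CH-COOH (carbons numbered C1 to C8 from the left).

C1 — 4 σ bonds. Steric number 4, so sp3.
C2 has 4 σ bonds: steric number 4 → sp3.
C3 carries 2 σ bonds, plus two π bonds, giving a steric number of 2, so it is sp.
C4 carries 2 σ bonds, plus two π bonds, giving a steric number of 2, so it is sp.
C5 carries 3 σ bonds, plus one π bond, giving a steric number of 3, so it is sp2.
C6 — 2 σ bonds, plus two π bonds. Steric number 2, so sp.
C7 (3 σ bonds, plus one π bond) has steric number 3: sp2.
C8 — 3 σ bonds, plus one π bond. Steric number 3, so sp2.

C1 sp3, C2 sp3, C3 sp, C4 sp, C5 sp2, C6 sp, C7 sp2, C8 sp2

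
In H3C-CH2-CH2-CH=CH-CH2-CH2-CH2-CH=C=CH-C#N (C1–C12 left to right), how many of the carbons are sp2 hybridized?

4

C1: sp3
C2: sp3
C3: sp3
C4: sp2 ✓
C5: sp2 ✓
C6: sp3
C7: sp3
C8: sp3
C9: sp2 ✓
C10: sp
C11: sp2 ✓
C12: sp
C4, C5, C9, C11 → 4 sp2 carbons.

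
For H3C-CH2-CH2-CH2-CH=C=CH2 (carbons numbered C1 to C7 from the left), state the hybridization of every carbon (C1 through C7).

C1 (4 σ bonds) has steric number 4: sp3.
C2: 4 σ bonds; 4 regions of electron density → sp3.
C3 has 4 σ bonds: steric number 4 → sp3.
C4: 4 σ bonds; 4 regions of electron density → sp3.
C5: 3 σ bonds, plus one π bond; 3 regions of electron density → sp2.
C6 is sp: 2 σ bonds, plus two π bonds, 2 electron-density regions.
C7 is sp2: 3 σ bonds, plus one π bond, 3 electron-density regions.

C1 sp3, C2 sp3, C3 sp3, C4 sp3, C5 sp2, C6 sp, C7 sp2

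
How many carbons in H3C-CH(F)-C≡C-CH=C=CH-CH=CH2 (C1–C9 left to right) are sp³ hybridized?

C1: sp3 ✓
C2: sp3 ✓
C3: sp
C4: sp
C5: sp2
C6: sp
C7: sp2
C8: sp2
C9: sp2
C1, C2 → 2 sp3 carbons.

2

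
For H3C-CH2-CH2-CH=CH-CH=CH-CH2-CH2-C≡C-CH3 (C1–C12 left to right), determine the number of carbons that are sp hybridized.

C1: sp3
C2: sp3
C3: sp3
C4: sp2
C5: sp2
C6: sp2
C7: sp2
C8: sp3
C9: sp3
C10: sp ✓
C11: sp ✓
C12: sp3
C10, C11 → 2 sp carbons.

2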